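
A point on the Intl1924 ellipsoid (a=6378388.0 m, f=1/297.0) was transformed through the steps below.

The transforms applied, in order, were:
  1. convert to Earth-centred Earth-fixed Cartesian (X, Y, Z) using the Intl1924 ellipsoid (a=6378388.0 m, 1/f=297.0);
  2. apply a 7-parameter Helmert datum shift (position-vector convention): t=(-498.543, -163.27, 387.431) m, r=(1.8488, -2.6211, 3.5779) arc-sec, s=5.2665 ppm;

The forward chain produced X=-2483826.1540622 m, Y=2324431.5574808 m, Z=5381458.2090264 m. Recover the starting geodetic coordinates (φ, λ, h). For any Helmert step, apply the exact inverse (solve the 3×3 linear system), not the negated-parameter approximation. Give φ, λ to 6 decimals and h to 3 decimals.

φ=57.875960°, λ=136.888550°, h=2994.126 m

start: X=-2483826.1541, Y=2324431.5575, Z=5381458.2090 m
→ Helmert⁻¹: X=-2483205.8291, Y=2324673.8908, Z=5381053.1574
→ geod (Bowring, a=6378388.000): φ=57.87596000°, λ=136.88855000°, h=2994.1260 m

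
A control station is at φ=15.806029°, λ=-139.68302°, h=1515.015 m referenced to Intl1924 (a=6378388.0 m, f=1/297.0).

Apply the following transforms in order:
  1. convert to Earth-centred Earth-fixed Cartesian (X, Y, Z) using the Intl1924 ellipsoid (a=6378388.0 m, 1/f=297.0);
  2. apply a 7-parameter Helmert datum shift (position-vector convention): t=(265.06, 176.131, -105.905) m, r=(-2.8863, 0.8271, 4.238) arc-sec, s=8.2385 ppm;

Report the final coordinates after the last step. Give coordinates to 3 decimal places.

start: φ=15.806029°, λ=-139.683020°, h=1515.015 m
→ ECEF (a=6378388.000, f=1/297.0): X=-4681763.2952, Y=-3972809.9671, Z=1726518.3780
→ Helmert 7p (PV): X=-4681448.2551, Y=-3972738.6006, Z=1726501.0632

X=-4681448.255 m, Y=-3972738.601 m, Z=1726501.063 m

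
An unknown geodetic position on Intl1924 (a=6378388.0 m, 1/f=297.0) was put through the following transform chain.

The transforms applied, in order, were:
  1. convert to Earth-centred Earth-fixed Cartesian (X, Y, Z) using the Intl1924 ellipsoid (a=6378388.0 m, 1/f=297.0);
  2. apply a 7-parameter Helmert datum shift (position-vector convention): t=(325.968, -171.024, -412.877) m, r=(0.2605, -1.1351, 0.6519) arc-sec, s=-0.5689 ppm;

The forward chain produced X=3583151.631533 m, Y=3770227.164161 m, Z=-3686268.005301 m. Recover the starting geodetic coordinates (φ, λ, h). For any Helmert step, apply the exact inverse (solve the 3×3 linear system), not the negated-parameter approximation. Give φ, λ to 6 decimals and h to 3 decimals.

start: X=3583151.6315, Y=3770227.1642, Z=-3686268.0053 m
→ Helmert⁻¹: X=3582819.3343, Y=3770384.3546, Z=-3685881.7036
→ geod (Bowring, a=6378388.000): φ=-35.50613500°, λ=46.46118000°, h=3619.0920 m

φ=-35.506135°, λ=46.461180°, h=3619.092 m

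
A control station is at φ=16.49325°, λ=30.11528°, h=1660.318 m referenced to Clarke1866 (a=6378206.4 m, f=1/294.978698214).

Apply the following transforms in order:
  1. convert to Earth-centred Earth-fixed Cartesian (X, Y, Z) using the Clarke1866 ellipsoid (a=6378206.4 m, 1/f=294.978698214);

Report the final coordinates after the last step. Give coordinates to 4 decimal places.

start: φ=16.493250°, λ=30.115280°, h=1660.318 m
→ ECEF (a=6378206.400, f=1/294.978698214): X=5293064.1336, Y=3070168.1721, Z=1799493.5711

X=5293064.1336 m, Y=3070168.1721 m, Z=1799493.5711 m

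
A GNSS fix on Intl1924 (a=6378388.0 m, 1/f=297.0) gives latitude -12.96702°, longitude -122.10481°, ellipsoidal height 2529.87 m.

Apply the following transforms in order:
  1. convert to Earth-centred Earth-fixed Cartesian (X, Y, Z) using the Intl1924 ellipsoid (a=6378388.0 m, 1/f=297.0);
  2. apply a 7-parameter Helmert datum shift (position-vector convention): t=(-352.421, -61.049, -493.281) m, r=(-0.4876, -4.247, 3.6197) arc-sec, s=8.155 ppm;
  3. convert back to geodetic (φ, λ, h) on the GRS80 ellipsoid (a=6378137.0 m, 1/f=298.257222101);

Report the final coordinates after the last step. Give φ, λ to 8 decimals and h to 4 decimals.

start: φ=-12.967020°, λ=-122.104810°, h=2529.870 m
→ ECEF (a=6378388.000, f=1/297.0): X=-3305344.3882, Y=-5268187.9262, Z=-1422434.0455
→ Helmert 7p (PV): X=-3305602.0250, Y=-5268353.3052, Z=-1422994.5303
→ geod (Bowring, a=6378137.000): φ=-12.97103312°, λ=-122.10601076°, h=3172.0192 m

φ=-12.97103312°, λ=-122.10601076°, h=3172.0192 m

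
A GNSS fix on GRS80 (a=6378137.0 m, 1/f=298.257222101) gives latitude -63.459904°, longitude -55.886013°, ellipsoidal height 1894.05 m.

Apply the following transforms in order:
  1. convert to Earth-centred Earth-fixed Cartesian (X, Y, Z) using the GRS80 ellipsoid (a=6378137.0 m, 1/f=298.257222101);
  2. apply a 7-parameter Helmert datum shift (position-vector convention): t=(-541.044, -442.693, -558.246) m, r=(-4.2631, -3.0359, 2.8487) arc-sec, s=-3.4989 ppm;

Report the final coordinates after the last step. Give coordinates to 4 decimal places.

X=1602687.1534 m, Y=-2367079.7057 m, Z=-5685227.9311 m

start: φ=-63.459904°, λ=-55.886013°, h=1894.050 m
→ ECEF (a=6378137.000, f=1/298.257222101): X=1603117.4519, Y=-2366549.9407, Z=-5684762.0827
→ Helmert 7p (PV): X=1602687.1534, Y=-2367079.7057, Z=-5685227.9311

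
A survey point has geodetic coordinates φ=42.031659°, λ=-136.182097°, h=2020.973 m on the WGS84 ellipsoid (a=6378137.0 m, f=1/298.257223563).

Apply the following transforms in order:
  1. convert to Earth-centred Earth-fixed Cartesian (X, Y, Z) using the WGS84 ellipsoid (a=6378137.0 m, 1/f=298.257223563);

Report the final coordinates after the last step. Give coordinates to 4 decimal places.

X=-3424553.0788 m, Y=-3286083.0445 m, Z=4249569.5635 m

start: φ=42.031659°, λ=-136.182097°, h=2020.973 m
→ ECEF (a=6378137.000, f=1/298.257223563): X=-3424553.0788, Y=-3286083.0445, Z=4249569.5635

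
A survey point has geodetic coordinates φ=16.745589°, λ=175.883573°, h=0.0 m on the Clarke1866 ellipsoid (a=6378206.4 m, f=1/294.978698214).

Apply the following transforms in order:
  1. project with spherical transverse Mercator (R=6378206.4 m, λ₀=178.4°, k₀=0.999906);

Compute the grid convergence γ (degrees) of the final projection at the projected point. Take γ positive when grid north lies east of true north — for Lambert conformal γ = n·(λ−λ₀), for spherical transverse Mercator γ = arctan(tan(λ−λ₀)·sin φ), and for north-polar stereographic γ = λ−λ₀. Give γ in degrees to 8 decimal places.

start: φ=16.745589°, λ=175.883573°, h=0.000 m
→ into tm (λ₀=178.4°): φ=16.74558900°, λ−λ₀=-2.51642700°
convergence γ = -0.72546714°

-0.72546714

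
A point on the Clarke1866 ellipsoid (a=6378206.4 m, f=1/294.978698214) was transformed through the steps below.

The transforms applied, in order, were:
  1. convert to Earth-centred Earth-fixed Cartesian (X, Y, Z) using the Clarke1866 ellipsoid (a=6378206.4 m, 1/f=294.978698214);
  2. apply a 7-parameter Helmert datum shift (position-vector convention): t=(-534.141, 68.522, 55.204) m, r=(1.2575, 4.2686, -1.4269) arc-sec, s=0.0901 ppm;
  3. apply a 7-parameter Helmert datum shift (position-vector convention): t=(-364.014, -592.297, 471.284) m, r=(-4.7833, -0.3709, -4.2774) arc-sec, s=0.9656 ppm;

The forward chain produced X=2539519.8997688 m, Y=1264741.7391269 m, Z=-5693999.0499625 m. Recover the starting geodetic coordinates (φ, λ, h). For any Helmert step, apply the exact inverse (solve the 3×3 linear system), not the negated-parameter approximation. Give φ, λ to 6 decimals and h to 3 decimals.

start: X=2539519.8998, Y=1264741.7391, Z=-5693999.0500 m
→ Helmert⁻¹: X=2539844.9781, Y=1265517.5387, Z=-5694440.0550
→ Helmert⁻¹: X=2540487.9815, Y=1265431.7609, Z=-5694449.8859
→ geod (Bowring, a=6378206.400): φ=-63.66261300°, λ=26.47816100°, h=1690.0540 m

φ=-63.662613°, λ=26.478161°, h=1690.054 m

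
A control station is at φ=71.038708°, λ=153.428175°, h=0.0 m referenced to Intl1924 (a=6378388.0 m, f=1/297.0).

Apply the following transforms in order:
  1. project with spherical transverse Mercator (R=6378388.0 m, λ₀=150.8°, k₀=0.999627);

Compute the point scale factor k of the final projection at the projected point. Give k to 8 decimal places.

start: φ=71.038708°, λ=153.428175°, h=0.000 m
→ into tm (λ₀=150.8°): φ=71.03870800°, λ−λ₀=2.62817500°
scale k = 0.99973797

0.99973797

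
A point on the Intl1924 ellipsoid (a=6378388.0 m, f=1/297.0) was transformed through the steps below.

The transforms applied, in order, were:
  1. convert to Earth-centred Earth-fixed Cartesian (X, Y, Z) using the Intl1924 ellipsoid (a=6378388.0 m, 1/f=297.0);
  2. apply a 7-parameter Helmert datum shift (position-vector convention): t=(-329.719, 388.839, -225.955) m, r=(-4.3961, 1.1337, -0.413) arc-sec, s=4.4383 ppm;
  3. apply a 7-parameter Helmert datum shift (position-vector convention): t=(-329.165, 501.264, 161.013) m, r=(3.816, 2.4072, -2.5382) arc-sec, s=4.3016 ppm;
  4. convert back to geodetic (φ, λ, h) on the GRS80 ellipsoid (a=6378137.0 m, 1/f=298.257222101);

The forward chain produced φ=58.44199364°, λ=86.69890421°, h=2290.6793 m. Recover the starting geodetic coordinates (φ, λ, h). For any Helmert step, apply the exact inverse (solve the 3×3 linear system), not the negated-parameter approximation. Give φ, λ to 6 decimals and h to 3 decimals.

φ=58.449755°, λ=86.689158°, h=1660.607 m

start: φ=58.441994°, λ=86.698904°, h=2290.679 m
→ ECEF (a=6378137.000, f=1/298.257222101): X=192754.4693, Y=3341858.4094, Z=5413616.2318
→ Helmert⁻¹: X=192978.5090, Y=3341445.2970, Z=5413372.3661
→ Helmert⁻¹: X=193270.9254, Y=3340926.6360, Z=5413646.5612
→ geod (Bowring, a=6378388.000): φ=58.44975500°, λ=86.68915800°, h=1660.6070 m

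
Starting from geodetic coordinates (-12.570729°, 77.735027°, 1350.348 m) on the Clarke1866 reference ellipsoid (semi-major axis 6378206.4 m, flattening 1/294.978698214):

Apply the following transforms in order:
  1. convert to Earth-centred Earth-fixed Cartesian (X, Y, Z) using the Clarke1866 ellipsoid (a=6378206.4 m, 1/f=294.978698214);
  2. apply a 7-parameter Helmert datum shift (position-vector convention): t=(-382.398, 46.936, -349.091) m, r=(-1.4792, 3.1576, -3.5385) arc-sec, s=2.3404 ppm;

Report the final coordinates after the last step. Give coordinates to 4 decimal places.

start: φ=-12.570729°, λ=77.735027°, h=1350.348 m
→ ECEF (a=6378206.400, f=1/294.978698214): X=1322953.2762, Y=6085483.1103, Z=-1379301.2974
→ Helmert 7p (PV): X=1322657.2569, Y=6085511.7018, Z=-1379717.5103

X=1322657.2569 m, Y=6085511.7018 m, Z=-1379717.5103 m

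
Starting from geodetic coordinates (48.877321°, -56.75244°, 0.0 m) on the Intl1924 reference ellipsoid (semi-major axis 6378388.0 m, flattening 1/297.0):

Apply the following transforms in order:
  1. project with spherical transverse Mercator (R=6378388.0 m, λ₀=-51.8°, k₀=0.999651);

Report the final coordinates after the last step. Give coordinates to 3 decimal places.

start: φ=48.877321°, λ=-56.752440°, h=0.000 m
→ tm (R=6378388.0, λ₀=-51.8°): E=-362403.7134, N=5451125.8980

E=-362403.713 m, N=5451125.898 m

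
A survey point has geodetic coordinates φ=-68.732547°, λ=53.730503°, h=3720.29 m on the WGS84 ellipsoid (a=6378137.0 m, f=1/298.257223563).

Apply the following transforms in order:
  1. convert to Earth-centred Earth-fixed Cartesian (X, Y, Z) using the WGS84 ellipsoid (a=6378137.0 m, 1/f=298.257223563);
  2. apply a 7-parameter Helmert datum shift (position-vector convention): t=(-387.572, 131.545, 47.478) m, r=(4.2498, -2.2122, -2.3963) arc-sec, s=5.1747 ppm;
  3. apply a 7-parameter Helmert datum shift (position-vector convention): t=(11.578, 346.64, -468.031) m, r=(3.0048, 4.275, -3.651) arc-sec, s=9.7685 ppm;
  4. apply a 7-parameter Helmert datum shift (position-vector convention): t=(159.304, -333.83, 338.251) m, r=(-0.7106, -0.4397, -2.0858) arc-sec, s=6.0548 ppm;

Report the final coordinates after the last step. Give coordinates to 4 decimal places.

X=1373257.2227 m, Y=1872087.1001 m, Z=-5924841.5759 m

start: φ=-68.732547°, λ=53.730503°, h=3720.290 m
→ ECEF (a=6378137.000, f=1/298.257223563): X=1373417.8822, Y=1871769.6146, Z=-5924683.4489
→ Helmert 7p (PV): X=1373122.7056, Y=1872016.9601, Z=-5924613.3339
→ Helmert 7p (PV): X=1373058.0396, Y=1872443.8904, Z=-5925140.4276
→ Helmert 7p (PV): X=1373257.2227, Y=1872087.1001, Z=-5924841.5759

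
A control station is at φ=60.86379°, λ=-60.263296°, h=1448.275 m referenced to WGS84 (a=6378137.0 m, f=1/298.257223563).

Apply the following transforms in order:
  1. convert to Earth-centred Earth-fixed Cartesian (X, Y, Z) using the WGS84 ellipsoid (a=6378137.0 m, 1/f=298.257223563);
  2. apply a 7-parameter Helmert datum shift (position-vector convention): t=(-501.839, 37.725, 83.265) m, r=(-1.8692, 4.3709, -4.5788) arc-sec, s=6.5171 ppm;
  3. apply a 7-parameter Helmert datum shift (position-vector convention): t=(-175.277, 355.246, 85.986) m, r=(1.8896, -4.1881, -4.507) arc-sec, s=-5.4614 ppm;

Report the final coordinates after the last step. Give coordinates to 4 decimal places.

X=1543851.2651 m, Y=-2703695.9203 m, Z=5549407.0679 m

start: φ=60.863790°, λ=-60.263296°, h=1448.275 m
→ ECEF (a=6378137.000, f=1/298.257223563): X=1544640.9401, Y=-2704017.4565, Z=5549233.6042
→ Helmert 7p (PV): X=1544206.7348, Y=-2703981.3548, Z=5549344.8061
→ Helmert 7p (PV): X=1543851.2651, Y=-2703695.9203, Z=5549407.0679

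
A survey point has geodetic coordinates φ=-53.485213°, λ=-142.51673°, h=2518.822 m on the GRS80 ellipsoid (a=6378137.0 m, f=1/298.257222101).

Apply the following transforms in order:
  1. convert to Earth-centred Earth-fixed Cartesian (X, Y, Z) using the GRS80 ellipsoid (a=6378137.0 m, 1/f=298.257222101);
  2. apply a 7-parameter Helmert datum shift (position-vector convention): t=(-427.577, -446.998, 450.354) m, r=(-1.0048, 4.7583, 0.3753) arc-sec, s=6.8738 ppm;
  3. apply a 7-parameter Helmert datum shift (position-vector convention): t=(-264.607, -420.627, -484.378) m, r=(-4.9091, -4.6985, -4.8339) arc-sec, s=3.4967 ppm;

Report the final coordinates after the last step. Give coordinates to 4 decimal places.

start: φ=-53.485213°, λ=-142.516730°, h=2518.822 m
→ ECEF (a=6378137.000, f=1/298.257222101): X=-3019318.4663, Y=-2315404.1460, Z=-5104882.7562
→ Helmert 7p (PV): X=-3019880.3494, Y=-2315897.4215, Z=-5104386.5600
→ Helmert 7p (PV): X=-3020093.5171, Y=-2316376.8589, Z=-5104902.4580

X=-3020093.5171 m, Y=-2316376.8589 m, Z=-5104902.4580 m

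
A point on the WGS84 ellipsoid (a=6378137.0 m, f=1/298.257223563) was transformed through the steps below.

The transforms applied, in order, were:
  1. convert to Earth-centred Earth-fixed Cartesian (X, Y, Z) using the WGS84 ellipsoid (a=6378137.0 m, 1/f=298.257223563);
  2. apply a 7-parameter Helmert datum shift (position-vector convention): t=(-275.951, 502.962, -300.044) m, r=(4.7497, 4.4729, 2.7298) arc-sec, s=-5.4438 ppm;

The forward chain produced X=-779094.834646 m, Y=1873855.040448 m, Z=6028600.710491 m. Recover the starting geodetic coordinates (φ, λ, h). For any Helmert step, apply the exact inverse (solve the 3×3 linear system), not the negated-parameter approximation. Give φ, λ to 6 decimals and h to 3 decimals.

start: X=-779094.8346, Y=1873855.0404, Z=6028600.7105 m
→ Helmert⁻¹: X=-778929.0660, Y=1873511.4134, Z=6028873.5418
→ geod (Bowring, a=6378137.000): φ=71.51561700°, λ=112.57553400°, h=2221.0300 m

φ=71.515617°, λ=112.575534°, h=2221.030 m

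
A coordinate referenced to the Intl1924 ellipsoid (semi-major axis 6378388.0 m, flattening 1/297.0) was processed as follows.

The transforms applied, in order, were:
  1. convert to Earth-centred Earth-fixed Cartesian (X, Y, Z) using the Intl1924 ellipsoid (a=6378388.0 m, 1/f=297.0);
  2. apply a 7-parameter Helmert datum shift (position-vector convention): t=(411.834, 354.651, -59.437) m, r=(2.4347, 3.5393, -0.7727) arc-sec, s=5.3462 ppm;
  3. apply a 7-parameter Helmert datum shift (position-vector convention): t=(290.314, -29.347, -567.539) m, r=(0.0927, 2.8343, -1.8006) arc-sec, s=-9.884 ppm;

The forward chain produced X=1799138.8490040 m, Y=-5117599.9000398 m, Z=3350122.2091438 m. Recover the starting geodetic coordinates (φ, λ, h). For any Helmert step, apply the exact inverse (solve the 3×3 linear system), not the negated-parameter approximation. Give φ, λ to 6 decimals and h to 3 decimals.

start: X=1799138.8490, Y=-5117599.9000, Z=3350122.2091 m
→ Helmert⁻¹: X=1798864.9465, Y=-5117603.9264, Z=3350749.8850
→ Helmert⁻¹: X=1798405.1722, Y=-5117884.9258, Z=3350882.6771
→ geod (Bowring, a=6378388.000): φ=31.87708900°, λ=-70.63872000°, h=3725.5350 m

φ=31.877089°, λ=-70.638720°, h=3725.535 m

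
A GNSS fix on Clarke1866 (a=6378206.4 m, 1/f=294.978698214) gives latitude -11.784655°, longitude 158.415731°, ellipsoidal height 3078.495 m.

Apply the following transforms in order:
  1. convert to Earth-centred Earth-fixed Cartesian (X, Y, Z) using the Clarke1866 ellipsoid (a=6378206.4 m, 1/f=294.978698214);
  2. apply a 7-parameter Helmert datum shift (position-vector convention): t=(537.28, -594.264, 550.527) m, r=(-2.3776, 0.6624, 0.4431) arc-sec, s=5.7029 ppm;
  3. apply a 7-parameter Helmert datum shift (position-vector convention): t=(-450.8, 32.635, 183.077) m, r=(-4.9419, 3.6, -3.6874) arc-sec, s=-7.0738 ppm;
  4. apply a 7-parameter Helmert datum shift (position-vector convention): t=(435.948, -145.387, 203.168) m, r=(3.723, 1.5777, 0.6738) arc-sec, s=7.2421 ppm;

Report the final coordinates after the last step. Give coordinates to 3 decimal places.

start: φ=-11.784655°, λ=158.415731°, h=3078.495 m
→ ECEF (a=6378206.400, f=1/294.978698214): X=-5809560.9633, Y=2298323.0048, Z=-1294640.1139
→ Helmert 7p (PV): X=-5809065.9096, Y=2297714.4443, Z=-1294104.8059
→ Helmert 7p (PV): X=-5809457.1277, Y=2297803.6686, Z=-1293866.2386
→ Helmert 7p (PV): X=-5809080.6553, Y=2297679.2987, Z=-1293586.5299

X=-5809080.655 m, Y=2297679.299 m, Z=-1293586.530 m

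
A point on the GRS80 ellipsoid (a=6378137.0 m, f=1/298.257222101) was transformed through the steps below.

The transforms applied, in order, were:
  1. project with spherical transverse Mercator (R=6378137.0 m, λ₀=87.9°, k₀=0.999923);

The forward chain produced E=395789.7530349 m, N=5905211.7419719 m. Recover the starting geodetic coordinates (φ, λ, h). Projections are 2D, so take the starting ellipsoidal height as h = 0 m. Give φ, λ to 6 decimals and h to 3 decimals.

start: E=395789.7530, N=5905211.7420 m
→ tm⁻¹: φ=52.90529800°, λ=93.79824900°

φ=52.905298°, λ=93.798249°, h=0.000 m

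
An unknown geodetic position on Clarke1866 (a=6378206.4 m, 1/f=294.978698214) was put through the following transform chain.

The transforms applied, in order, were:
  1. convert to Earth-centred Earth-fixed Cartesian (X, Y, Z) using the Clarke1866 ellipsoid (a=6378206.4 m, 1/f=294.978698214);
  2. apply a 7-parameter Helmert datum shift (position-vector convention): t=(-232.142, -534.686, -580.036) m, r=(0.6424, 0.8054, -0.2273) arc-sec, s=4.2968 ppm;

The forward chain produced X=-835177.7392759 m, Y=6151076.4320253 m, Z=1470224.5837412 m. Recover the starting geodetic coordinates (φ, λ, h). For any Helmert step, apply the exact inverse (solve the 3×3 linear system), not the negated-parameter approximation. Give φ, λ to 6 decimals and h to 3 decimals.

φ=13.416084°, λ=97.729516°, h=2789.218 m

start: X=-835177.7393, Y=6151076.4320, Z=1470224.5837 m
→ Helmert⁻¹: X=-834954.5316, Y=6151588.3464, Z=1470775.8810
→ geod (Bowring, a=6378206.400): φ=13.41608400°, λ=97.72951600°, h=2789.2180 m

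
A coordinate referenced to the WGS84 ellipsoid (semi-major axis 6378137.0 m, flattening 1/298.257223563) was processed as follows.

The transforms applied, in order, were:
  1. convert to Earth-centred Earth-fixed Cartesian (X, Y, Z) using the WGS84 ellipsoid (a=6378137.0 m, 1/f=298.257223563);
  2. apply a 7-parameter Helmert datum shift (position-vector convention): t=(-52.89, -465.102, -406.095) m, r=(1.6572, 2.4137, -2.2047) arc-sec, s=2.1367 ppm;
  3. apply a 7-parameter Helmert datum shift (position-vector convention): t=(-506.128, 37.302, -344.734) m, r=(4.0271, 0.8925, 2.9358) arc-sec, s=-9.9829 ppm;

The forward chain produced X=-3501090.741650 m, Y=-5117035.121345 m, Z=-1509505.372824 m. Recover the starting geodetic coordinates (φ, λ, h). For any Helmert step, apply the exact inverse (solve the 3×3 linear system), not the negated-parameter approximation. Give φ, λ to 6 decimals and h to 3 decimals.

φ=-13.765927°, λ=-124.377821°, h=3532.329 m

start: X=-3501090.7417, Y=-5117035.1213, Z=-1509505.3728 m
→ Helmert⁻¹: X=-3500685.8628, Y=-5117103.1446, Z=-1509090.9461
→ Helmert⁻¹: X=-3500553.1479, Y=-5116676.6475, Z=-1508681.4817
→ geod (Bowring, a=6378137.000): φ=-13.76592700°, λ=-124.37782100°, h=3532.3290 m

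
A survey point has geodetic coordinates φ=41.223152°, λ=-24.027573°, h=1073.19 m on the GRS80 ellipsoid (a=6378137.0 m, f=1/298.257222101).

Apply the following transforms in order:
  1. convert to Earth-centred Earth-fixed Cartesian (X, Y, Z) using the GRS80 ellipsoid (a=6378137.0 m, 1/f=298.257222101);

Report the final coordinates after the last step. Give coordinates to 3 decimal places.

X=4388739.086 m, Y=-1956523.777 m, Z=4181802.219 m

start: φ=41.223152°, λ=-24.027573°, h=1073.190 m
→ ECEF (a=6378137.000, f=1/298.257222101): X=4388739.0859, Y=-1956523.7768, Z=4181802.2186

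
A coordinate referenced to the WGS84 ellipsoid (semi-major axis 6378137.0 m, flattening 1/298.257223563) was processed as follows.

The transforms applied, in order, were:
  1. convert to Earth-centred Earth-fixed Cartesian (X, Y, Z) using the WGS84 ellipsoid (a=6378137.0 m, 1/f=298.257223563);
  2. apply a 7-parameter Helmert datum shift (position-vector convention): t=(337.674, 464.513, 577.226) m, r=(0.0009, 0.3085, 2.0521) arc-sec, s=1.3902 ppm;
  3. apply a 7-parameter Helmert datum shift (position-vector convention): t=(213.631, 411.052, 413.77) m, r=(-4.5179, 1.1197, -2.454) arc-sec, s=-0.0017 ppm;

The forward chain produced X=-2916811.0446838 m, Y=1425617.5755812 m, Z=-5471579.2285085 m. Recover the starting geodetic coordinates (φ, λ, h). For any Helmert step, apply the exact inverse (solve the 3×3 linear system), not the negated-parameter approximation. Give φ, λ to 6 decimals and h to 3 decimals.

φ=-59.489296°, λ=153.968585°, h=861.179 m

start: X=-2916811.0447, Y=1425617.5756, Z=-5471579.2285 m
→ Helmert⁻¹: X=-2917011.9334, Y=1425291.6763, Z=-5471977.6240
→ Helmert⁻¹: X=-2917323.1910, Y=1424854.1826, Z=-5472551.6115
→ geod (Bowring, a=6378137.000): φ=-59.48929600°, λ=153.96858500°, h=861.1790 m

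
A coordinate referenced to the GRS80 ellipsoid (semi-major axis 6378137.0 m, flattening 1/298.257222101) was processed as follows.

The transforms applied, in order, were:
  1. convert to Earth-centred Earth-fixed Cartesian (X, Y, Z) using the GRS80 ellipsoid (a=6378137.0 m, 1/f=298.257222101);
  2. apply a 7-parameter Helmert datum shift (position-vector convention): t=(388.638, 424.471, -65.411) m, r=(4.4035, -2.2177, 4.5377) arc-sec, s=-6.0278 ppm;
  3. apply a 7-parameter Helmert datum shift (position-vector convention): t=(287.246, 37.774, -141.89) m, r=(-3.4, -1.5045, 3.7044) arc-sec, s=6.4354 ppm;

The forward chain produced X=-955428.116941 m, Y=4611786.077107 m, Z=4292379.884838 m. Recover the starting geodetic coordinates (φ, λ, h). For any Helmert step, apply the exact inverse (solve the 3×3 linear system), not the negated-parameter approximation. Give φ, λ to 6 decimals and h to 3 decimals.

start: X=-955428.1169, Y=4611786.0771, Z=4292379.8848 m
→ Helmert⁻¹: X=-955595.0795, Y=4611665.0294, Z=4292577.1382
→ Helmert⁻¹: X=-955841.8799, Y=4611381.0235, Z=4292580.2542
→ geod (Bowring, a=6378137.000): φ=42.54045300°, λ=101.71037400°, h=3776.7860 m

φ=42.540453°, λ=101.710374°, h=3776.786 m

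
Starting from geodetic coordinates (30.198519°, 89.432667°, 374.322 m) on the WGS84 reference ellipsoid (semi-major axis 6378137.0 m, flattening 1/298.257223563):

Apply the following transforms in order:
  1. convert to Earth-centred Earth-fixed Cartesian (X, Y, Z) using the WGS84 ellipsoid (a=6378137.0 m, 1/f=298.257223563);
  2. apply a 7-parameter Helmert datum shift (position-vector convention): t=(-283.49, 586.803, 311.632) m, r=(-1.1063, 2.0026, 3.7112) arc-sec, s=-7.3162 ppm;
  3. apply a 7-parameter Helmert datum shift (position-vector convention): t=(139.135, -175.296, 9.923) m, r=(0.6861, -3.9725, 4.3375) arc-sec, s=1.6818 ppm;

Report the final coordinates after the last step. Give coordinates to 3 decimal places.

X=54242.449 m, Y=5517662.400 m, Z=3189894.096 m

start: φ=30.198519°, λ=89.432667°, h=374.322 m
→ ECEF (a=6378137.000, f=1/298.257223563): X=54632.8818, Y=5517273.3572, Z=3189601.2347
→ Helmert 7p (PV): X=54280.6910, Y=5517837.8849, Z=3189859.4089
→ Helmert 7p (PV): X=54242.4493, Y=5517662.3998, Z=3189894.0961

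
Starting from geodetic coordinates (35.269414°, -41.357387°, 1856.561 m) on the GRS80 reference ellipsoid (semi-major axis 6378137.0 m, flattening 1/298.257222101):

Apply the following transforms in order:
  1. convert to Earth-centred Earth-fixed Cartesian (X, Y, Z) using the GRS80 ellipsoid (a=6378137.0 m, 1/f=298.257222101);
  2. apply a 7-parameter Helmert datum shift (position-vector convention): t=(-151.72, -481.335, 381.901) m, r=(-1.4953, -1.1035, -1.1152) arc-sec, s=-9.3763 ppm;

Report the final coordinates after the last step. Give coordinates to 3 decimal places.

X=3913972.157 m, Y=-3446103.645 m, Z=3663776.137 m

start: φ=35.269414°, λ=-41.357387°, h=1856.561 m
→ ECEF (a=6378137.000, f=1/298.257222101): X=3914198.8059, Y=-3445660.0120, Z=3663382.6654
→ Helmert 7p (PV): X=3913972.1573, Y=-3446103.6448, Z=3663776.1367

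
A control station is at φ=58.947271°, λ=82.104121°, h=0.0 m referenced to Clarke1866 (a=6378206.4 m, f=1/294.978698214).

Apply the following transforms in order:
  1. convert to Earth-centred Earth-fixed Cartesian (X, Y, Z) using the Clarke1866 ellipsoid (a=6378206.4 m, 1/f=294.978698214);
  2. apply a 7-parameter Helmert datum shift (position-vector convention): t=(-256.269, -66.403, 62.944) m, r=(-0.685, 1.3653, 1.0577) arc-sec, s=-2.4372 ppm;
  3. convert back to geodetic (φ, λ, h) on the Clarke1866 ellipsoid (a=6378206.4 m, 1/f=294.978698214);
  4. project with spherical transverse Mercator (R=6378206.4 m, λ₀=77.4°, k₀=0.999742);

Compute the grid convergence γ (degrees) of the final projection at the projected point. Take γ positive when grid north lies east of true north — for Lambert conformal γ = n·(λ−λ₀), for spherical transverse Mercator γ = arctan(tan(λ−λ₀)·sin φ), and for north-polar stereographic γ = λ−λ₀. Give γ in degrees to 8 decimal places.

start: φ=58.947271°, λ=82.104121°, h=0.000 m
→ ECEF (a=6378206.400, f=1/294.978698214): X=453091.7305, Y=3266982.1143, Z=5440710.0602
→ Helmert 7p (PV): X=452853.6175, Y=3266928.1409, Z=5440745.8955
→ geod (Bowring, a=6378206.400): φ=58.94809959°, λ=82.10808948°, h=-13.7453 m
→ into tm (λ₀=77.4°): φ=58.94809959°, λ−λ₀=4.70808948°
convergence γ = 4.03583690°

4.03583690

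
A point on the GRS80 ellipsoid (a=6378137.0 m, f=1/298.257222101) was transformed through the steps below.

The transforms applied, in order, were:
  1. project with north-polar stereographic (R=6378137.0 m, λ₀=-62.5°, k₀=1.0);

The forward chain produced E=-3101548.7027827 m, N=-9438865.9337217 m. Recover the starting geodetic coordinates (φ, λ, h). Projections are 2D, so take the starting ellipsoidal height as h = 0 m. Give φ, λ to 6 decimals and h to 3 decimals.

start: E=-3101548.7028, N=-9438865.9337 m
→ stereo⁻¹: φ=14.17263900°, λ=-80.69018000°

φ=14.172639°, λ=-80.690180°, h=0.000 m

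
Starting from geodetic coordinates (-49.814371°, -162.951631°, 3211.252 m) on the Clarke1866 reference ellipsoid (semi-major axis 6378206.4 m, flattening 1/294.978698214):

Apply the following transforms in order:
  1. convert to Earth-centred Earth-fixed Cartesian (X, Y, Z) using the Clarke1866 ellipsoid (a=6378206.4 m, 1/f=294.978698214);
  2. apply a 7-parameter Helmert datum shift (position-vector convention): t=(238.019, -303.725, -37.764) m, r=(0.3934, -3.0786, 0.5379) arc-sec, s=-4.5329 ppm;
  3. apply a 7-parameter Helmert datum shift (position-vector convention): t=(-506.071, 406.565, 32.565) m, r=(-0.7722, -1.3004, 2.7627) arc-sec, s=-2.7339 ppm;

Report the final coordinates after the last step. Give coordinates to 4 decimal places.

start: φ=-49.814371°, λ=-162.951631°, h=3211.252 m
→ ECEF (a=6378206.400, f=1/294.978698214): X=-3944565.3442, Y=-1209616.8459, Z=-4851740.7091
→ Helmert 7p (PV): X=-3944233.8762, Y=-1209916.1209, Z=-4851817.6619
→ Helmert 7p (PV): X=-3944682.3703, Y=-1209577.2407, Z=-4851792.1694

X=-3944682.3703 m, Y=-1209577.2407 m, Z=-4851792.1694 m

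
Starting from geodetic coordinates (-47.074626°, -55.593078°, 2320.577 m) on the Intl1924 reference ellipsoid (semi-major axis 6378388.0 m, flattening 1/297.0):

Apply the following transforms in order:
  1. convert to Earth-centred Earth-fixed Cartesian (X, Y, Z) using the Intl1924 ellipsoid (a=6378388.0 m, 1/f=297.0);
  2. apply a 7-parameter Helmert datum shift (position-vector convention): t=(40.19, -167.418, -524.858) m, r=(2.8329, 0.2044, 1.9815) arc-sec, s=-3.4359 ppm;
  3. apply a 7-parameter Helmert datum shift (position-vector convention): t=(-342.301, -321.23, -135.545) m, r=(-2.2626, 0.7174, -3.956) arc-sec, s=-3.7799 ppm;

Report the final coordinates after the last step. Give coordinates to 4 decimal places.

X=2459587.0040 m, Y=-3592226.4385 m, Z=-4649851.7898 m

start: φ=-47.074626°, λ=-55.593078°, h=2320.577 m
→ ECEF (a=6378388.000, f=1/297.0): X=2459962.0288, Y=-3591753.0070, Z=-4649204.0129
→ Helmert 7p (PV): X=2460023.6638, Y=-3591820.5991, Z=-4649764.6644
→ Helmert 7p (PV): X=2459587.0040, Y=-3592226.4385, Z=-4649851.7898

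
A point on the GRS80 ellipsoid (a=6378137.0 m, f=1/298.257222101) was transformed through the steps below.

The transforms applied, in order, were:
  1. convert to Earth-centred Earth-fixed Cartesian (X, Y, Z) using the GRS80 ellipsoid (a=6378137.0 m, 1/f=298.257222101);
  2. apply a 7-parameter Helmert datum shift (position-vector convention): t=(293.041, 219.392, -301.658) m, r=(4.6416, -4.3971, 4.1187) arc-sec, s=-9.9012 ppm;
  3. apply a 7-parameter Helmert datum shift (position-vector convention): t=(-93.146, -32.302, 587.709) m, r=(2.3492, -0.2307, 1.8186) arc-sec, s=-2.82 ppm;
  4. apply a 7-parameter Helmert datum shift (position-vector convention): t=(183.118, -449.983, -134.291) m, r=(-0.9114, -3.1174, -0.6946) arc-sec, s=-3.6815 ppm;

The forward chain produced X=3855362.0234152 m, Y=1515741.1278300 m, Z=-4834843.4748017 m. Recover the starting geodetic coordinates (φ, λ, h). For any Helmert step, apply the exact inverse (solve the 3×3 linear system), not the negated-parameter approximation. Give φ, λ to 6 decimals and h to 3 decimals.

start: X=3855362.0234, Y=1515741.1278, Z=-4834843.4748 m
→ Helmert⁻¹: X=3855114.9216, Y=1516231.0378, Z=-4834778.5478
→ Helmert⁻¹: X=3855226.8989, Y=1516178.5532, Z=-4835401.4727
→ Helmert⁻¹: X=3854899.2172, Y=1515788.3880, Z=-4835263.9761
→ geod (Bowring, a=6378137.000): φ=-49.60447900°, λ=21.46529300°, h=1140.3680 m

φ=-49.604479°, λ=21.465293°, h=1140.368 m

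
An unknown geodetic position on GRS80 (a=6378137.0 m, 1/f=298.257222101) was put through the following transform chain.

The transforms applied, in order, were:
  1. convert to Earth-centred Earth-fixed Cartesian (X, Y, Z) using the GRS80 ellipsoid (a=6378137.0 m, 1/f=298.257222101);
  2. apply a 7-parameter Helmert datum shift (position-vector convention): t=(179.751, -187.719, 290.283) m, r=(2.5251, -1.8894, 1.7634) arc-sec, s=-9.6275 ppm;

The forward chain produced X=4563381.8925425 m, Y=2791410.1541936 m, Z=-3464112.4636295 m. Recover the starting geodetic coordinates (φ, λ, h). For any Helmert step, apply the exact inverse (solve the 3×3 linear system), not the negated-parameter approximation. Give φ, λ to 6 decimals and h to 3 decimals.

φ=-33.104805°, λ=31.456049°, h=1484.865 m

start: X=4563381.8925, Y=2791410.1542, Z=-3464112.4636 m
→ Helmert⁻¹: X=4563238.2045, Y=2791543.3248, Z=-3464512.0742
→ geod (Bowring, a=6378137.000): φ=-33.10480500°, λ=31.45604900°, h=1484.8650 m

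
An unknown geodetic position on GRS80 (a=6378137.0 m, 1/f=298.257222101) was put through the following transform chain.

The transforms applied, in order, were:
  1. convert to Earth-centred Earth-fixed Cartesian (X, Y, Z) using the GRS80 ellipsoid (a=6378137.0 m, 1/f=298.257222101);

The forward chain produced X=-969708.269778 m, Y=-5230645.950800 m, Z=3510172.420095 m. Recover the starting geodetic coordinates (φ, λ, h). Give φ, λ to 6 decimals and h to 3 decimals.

start: X=-969708.2698, Y=-5230645.9508, Z=3510172.4201 m
→ geod (Bowring, a=6378137.000): φ=33.59531600°, λ=-100.50281000°, h=1856.4740 m

φ=33.595316°, λ=-100.502810°, h=1856.474 m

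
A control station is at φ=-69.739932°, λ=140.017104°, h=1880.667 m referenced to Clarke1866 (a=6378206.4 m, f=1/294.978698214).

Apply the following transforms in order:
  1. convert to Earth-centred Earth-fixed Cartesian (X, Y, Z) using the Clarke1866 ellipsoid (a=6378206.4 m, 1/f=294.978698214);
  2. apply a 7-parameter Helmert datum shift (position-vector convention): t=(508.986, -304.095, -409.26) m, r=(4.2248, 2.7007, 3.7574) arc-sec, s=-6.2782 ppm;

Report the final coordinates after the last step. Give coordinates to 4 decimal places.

X=-1697500.2288 m, Y=1423635.2178 m, Z=-5962954.8705 m

start: φ=-69.739932°, λ=140.017104°, h=1880.667 m
→ ECEF (a=6378206.400, f=1/294.978698214): X=-1697915.8669, Y=1423857.0534, Z=-5962634.4402
→ Helmert 7p (PV): X=-1697500.2288, Y=1423635.2178, Z=-5962954.8705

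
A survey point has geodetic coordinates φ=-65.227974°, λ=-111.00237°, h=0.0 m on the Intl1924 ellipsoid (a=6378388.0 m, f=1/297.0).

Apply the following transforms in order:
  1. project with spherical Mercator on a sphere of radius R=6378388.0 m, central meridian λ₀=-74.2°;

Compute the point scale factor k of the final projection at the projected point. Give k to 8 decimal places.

2.38658460

start: φ=-65.227974°, λ=-111.002370°, h=0.000 m
→ into merc (λ₀=-74.2°): φ=-65.22797400°, λ−λ₀=-36.80237000°
scale k = 2.38658460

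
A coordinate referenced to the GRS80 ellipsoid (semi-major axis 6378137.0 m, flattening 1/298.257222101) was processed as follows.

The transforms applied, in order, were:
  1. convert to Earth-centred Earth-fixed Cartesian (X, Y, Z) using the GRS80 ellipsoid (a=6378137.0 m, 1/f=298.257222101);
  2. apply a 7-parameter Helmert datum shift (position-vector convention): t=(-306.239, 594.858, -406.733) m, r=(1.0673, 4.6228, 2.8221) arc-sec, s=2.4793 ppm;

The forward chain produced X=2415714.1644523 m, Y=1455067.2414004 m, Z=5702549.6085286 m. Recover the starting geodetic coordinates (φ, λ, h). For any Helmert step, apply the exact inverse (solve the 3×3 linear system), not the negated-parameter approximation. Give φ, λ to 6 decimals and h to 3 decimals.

φ=63.841675°, λ=31.049499°, h=1150.657 m

start: X=2415714.1645, Y=1455067.2414, Z=5702549.6085 m
→ Helmert⁻¹: X=2415906.4981, Y=1454465.2327, Z=5702988.8214
→ geod (Bowring, a=6378137.000): φ=63.84167500°, λ=31.04949900°, h=1150.6570 m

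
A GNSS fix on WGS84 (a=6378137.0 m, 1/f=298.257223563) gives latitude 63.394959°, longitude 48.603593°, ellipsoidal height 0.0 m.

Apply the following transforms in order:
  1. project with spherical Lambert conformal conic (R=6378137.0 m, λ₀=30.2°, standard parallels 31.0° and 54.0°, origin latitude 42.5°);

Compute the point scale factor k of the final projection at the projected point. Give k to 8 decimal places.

start: φ=63.394959°, λ=48.603593°, h=0.000 m
→ into lcc (λ₀=30.2°): φ=63.39495900°, λ−λ₀=18.40359300°
scale k = 1.05726245

1.05726245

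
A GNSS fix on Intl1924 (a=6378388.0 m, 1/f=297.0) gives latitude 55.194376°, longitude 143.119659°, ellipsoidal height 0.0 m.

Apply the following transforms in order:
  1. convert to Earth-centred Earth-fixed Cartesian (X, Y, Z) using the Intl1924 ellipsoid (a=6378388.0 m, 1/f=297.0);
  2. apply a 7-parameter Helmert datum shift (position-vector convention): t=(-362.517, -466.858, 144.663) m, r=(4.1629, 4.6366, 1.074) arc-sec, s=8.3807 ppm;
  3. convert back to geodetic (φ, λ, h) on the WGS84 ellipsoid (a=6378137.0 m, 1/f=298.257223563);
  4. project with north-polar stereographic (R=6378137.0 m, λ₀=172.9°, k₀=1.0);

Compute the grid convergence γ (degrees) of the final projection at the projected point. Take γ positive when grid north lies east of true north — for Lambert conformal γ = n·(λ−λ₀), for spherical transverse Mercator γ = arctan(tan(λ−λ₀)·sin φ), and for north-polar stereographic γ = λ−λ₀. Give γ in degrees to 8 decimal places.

start: φ=55.194376°, λ=143.119659°, h=0.000 m
→ ECEF (a=6378388.000, f=1/297.0): X=-2918821.2424, Y=2189947.3208, Z=5213871.6640
→ Helmert 7p (PV): X=-2919102.4212, Y=2189378.3891, Z=5214169.8338
→ geod (Bowring, a=6378137.000): φ=55.19599355°, λ=143.12945450°, h=367.8112 m
→ into stereo (λ₀=172.9°): φ=55.19599355°, λ−λ₀=-29.77054550°
convergence γ = -29.77054550°

-29.77054550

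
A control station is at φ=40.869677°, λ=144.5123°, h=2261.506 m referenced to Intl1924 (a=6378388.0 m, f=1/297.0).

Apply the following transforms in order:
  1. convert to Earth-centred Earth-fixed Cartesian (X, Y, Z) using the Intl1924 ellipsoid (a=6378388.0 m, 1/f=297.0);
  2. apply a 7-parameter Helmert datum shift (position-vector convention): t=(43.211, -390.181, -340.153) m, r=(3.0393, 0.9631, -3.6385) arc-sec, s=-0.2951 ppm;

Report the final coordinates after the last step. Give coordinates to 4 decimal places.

X=-3934297.7489 m, Y=2804731.1288 m, Z=4152758.1843 m

start: φ=40.869677°, λ=144.512300°, h=2261.506 m
→ ECEF (a=6378388.000, f=1/297.0): X=-3934410.9946, Y=2805113.9296, Z=4153039.8590
→ Helmert 7p (PV): X=-3934297.7489, Y=2804731.1288, Z=4152758.1843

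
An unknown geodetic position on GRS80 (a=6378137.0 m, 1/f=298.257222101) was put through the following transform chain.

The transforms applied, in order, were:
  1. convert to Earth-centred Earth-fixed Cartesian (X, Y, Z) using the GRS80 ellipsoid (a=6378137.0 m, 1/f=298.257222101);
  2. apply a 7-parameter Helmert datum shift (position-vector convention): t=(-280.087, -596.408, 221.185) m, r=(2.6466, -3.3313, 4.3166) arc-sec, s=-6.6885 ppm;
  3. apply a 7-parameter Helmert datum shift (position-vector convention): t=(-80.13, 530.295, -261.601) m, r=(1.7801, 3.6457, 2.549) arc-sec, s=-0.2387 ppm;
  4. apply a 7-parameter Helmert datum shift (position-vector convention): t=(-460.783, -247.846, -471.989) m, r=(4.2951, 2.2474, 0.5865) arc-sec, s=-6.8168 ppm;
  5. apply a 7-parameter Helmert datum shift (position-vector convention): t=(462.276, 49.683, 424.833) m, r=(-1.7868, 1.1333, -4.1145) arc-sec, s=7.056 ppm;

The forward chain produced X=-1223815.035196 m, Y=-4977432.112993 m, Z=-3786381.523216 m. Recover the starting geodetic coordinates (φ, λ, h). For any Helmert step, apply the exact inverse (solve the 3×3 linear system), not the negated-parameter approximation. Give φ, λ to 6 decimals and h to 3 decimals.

φ=-36.637231°, λ=-103.810128°, h=1690.252 m

start: X=-1223815.0352, Y=-4977432.1130, Z=-3786381.5232 m
→ Helmert⁻¹: X=-1224148.5782, Y=-4977438.2900, Z=-3786829.4805
→ Helmert⁻¹: X=-1223669.0352, Y=-4977299.7362, Z=-3786292.9917
→ Helmert⁻¹: X=-1223583.7958, Y=-4977848.7724, Z=-3786010.9615
→ Helmert⁻¹: X=-1223477.2024, Y=-4977308.6314, Z=-3786173.8467
→ geod (Bowring, a=6378137.000): φ=-36.63723100°, λ=-103.81012800°, h=1690.2520 m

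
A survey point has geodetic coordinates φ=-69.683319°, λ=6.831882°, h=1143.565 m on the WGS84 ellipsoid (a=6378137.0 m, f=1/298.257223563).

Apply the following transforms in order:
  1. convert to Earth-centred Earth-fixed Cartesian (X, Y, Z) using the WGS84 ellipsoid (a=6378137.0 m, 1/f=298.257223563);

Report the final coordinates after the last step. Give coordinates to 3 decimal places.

X=2205715.730 m, Y=264260.573 m, Z=-5959937.537 m

start: φ=-69.683319°, λ=6.831882°, h=1143.565 m
→ ECEF (a=6378137.000, f=1/298.257223563): X=2205715.7299, Y=264260.5728, Z=-5959937.5370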